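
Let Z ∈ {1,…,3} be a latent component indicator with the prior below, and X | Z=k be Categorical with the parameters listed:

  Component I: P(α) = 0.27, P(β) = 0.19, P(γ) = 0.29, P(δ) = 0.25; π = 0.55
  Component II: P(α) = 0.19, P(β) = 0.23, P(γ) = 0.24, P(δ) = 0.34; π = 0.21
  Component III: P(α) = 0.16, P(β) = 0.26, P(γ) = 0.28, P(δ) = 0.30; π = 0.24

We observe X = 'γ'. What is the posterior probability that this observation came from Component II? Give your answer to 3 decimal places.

0.182

P(component k | x) = π_k·f_k(x) / marginal(x), where marginal(x) = Σ_j π_j·f_j(x).
Evaluate each component's likelihood at the observed value:
  p_I = P(γ | comp) = 0.29
  p_II = P(γ | comp) = 0.24
  p_III = P(γ | comp) = 0.28
Multiply by the mixture weights:
  π_I·p_I = 0.55 × 0.29 = 0.1595
  π_II·p_II = 0.21 × 0.24 = 0.0504
  π_III·p_III = 0.24 × 0.28 = 0.0672
Normaliser: 0.1595 + 0.0504 + 0.0672 = 0.2771
P(Component II | 'γ') = 0.0504 / 0.2771 ≈ 0.182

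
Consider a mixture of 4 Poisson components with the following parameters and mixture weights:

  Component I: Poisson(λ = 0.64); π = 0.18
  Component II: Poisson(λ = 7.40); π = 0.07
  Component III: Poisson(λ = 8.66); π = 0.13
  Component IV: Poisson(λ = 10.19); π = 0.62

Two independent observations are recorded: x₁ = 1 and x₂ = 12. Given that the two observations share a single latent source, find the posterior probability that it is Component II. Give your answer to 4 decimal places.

0.2330

Apply Bayes' rule: the posterior for each component is proportional to its prior times its likelihood at x.
Since both observations come from the same component, the likelihood for component k is f_k(x₁)·f_k(x₂).
  L_I = [0.337467] × [5.19845e-12] = 1.75431e-12
  L_II = [0.00452327] × [0.0344084] = 0.000155639
  L_III = [0.00150151] × [0.0644002] = 9.66975e-05
  L_IV = [0.000382572] × [0.0982409] = 3.75842e-05
Weight by the priors:
  π_I·L_I = 0.18 × 1.75431e-12 = 3.15775e-13
  π_II·L_II = 0.07 × 0.000155639 = 1.08947e-05
  π_III·L_III = 0.13 × 9.66975e-05 = 1.25707e-05
  π_IV·L_IV = 0.62 × 3.75842e-05 = 2.33022e-05
Evidence: 3.15775e-13 + 1.08947e-05 + 1.25707e-05 + 2.33022e-05 = 4.67676e-05
P(Component II | x) = 1.08947e-05 / 4.67676e-05 ≈ 0.2330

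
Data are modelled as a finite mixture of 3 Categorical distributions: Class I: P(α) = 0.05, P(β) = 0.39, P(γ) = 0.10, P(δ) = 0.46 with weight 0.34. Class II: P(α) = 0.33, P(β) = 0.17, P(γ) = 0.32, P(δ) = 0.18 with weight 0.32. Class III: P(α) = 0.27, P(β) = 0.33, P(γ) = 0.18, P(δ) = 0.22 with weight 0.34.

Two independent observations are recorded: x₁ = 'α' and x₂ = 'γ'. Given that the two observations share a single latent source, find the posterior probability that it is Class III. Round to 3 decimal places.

0.318

The responsibility of component k is π_k f_k(x) divided by Σ_j π_j f_j(x).
Since both observations come from the same component, the likelihood for component k is f_k(x₁)·f_k(x₂).
  L_I = [P(α | comp) = 0.05] × [0.1] = 0.005
  L_II = [P(α | comp) = 0.33] × [0.32] = 0.1056
  L_III = [P(α | comp) = 0.27] × [0.18] = 0.0486
Prior × likelihood for each component:
  π_I·L_I = 0.34 × 0.005 = 0.0017
  π_II·L_II = 0.32 × 0.1056 = 0.033792
  π_III·L_III = 0.34 × 0.0486 = 0.016524
Normaliser: 0.0017 + 0.033792 + 0.016524 = 0.052016
Responsibility of Class III: 0.016524 / 0.052016 ≈ 0.318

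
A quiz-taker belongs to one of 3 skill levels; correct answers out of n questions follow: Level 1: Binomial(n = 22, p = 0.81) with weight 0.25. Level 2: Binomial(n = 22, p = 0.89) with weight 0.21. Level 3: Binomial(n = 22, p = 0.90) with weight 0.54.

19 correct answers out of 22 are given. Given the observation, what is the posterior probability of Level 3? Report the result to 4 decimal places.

By Bayes' theorem, P(k | x) = P(Z=k) f_k(x) / Σ_j P(Z=j) f_j(x).
Evaluate each component's likelihood at the observed value:
  p_1 = C(22,19)·0.81^19·0.19^3 = 1540·0.018248·0.006859 = 0.192751
  p_2 = C(22,19)·0.89^19·0.11^3 = 1540·0.109247·0.001331 = 0.223928
  p_3 = C(22,19)·0.90^19·0.10^3 = 1540·0.135085·0.001 = 0.208031
Prior × likelihood for each component:
  P(Z=1)·p_1 = 0.25 × 0.192751 = 0.0481878
  P(Z=2)·p_2 = 0.21 × 0.223928 = 0.0470249
  P(Z=3)·p_3 = 0.54 × 0.208031 = 0.112337
Evidence: 0.0481878 + 0.0470249 + 0.112337 = 0.20755
P(Level 3 | the observation) = 0.112337 / 0.20755 ≈ 0.5413

0.5413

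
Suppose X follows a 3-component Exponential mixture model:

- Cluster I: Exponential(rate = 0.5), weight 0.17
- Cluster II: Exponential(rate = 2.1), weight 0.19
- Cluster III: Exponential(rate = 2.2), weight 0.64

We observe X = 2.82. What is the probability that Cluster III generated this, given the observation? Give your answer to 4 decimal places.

By Bayes' theorem, P(k | x) = P(Z=k) f_k(x) / Σ_j P(Z=j) f_j(x).
Evaluate each component's likelihood at the observed value:
  L_I = 0.5·e^(−0.5·2.82) = 0.5·e^(−1.4100) = 0.122072
  L_II = 2.1·e^(−2.1·2.82) = 2.1·e^(−5.9220) = 0.00562765
  L_III = 2.2·e^(−2.2·2.82) = 2.2·e^(−6.2040) = 0.00444692
Unnormalised posteriors:
  P(Z=I)·L_I = 0.17 × 0.122072 = 0.0207522
  P(Z=II)·L_II = 0.19 × 0.00562765 = 0.00106925
  P(Z=III)·L_III = 0.64 × 0.00444692 = 0.00284603
Evidence: 0.0207522 + 0.00106925 + 0.00284603 = 0.0246675
Responsibility of Cluster III: 0.00284603 / 0.0246675 ≈ 0.1154

0.1154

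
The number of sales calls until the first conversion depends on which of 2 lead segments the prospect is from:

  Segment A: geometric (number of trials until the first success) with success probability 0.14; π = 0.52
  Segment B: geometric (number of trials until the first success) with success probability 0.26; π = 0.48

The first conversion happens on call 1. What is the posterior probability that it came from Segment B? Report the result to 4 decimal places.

0.6316

Apply Bayes' rule: the posterior for each component is proportional to its prior times its likelihood at x.
Geometric probabilities:
  L_A = 0.14·(1−0.14)^0 = 0.14·1 = 0.14
  L_B = 0.26·(1−0.26)^0 = 0.26·1 = 0.26
Unnormalised posteriors:
  P(Z=A)·L_A = 0.52 × 0.14 = 0.0728
  P(Z=B)·L_B = 0.48 × 0.26 = 0.1248
Denominator: 0.0728 + 0.1248 = 0.1976
So the posterior for Segment B is 0.1248 / 0.1976 ≈ 0.6316.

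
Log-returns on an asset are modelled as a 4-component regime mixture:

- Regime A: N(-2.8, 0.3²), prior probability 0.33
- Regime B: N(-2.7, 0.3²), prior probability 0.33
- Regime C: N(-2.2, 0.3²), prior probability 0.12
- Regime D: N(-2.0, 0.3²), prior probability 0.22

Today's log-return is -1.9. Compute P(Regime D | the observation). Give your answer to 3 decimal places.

The responsibility of component k is π_k f_k(x) divided by Σ_j π_j f_j(x).
Component likelihoods at x = -1.9:
  f_A = 0.0147728
  f_B = 0.0379866
  f_C = 0.806569
  f_D = 1.25794
Prior × likelihood for each component:
  π_A·f_A = 0.33 × 0.0147728 = 0.00487503
  π_B·f_B = 0.33 × 0.0379866 = 0.0125356
  π_C·f_C = 0.12 × 0.806569 = 0.0967883
  π_D·f_D = 0.22 × 1.25794 = 0.276748
Evidence: 0.00487503 + 0.0125356 + 0.0967883 + 0.276748 = 0.390947
So the posterior for Regime D is 0.276748 / 0.390947 ≈ 0.708.

0.708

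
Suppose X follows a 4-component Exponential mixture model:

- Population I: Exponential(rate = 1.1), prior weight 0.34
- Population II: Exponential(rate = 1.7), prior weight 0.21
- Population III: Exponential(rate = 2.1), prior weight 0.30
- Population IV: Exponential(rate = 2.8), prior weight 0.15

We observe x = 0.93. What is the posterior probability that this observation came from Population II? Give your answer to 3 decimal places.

0.224

By Bayes' theorem, P(k | x) = π_k f_k(x) / Σ_j π_j f_j(x).
Exponential densities:
  p_I = 1.1·e^(−1.1·0.93) = 1.1·e^(−1.0230) = 0.395466
  p_II = 1.7·e^(−1.7·0.93) = 1.7·e^(−1.5810) = 0.349808
  p_III = 2.1·e^(−2.1·0.93) = 2.1·e^(−1.9530) = 0.297881
  p_IV = 2.8·e^(−2.8·0.93) = 2.8·e^(−2.6040) = 0.207136
Prior × likelihood for each component:
  π_I·p_I = 0.34 × 0.395466 = 0.134459
  π_II·p_II = 0.21 × 0.349808 = 0.0734596
  π_III·p_III = 0.30 × 0.297881 = 0.0893642
  π_IV·p_IV = 0.15 × 0.207136 = 0.0310704
Normaliser: 0.134459 + 0.0734596 + 0.0893642 + 0.0310704 = 0.328353
P(Population II | data) ≈ 0.224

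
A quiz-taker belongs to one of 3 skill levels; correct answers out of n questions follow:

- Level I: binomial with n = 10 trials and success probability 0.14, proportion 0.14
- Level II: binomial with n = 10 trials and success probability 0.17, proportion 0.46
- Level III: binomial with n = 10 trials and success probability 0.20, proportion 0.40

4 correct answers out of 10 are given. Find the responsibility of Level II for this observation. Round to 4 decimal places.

Posterior ∝ prior × likelihood, so P(k | x) ∝ π_k f_k(x); normalise over all components.
Binomial probabilities:
  p_I = C(10,4)·0.14^4·0.86^6 = 210·0.00038416·0.404567 = 0.0326379
  p_II = C(10,4)·0.17^4·0.83^6 = 210·0.00083521·0.32694 = 0.0573434
  p_III = C(10,4)·0.20^4·0.80^6 = 210·0.0016·0.262144 = 0.0880804
Weight by the priors:
  π_I·p_I = 0.14 × 0.0326379 = 0.00456931
  π_II·p_II = 0.46 × 0.0573434 = 0.026378
  π_III·p_III = 0.40 × 0.0880804 = 0.0352322
Normaliser: 0.00456931 + 0.026378 + 0.0352322 = 0.0661794
So the posterior for Level II is 0.026378 / 0.0661794 ≈ 0.3986.

0.3986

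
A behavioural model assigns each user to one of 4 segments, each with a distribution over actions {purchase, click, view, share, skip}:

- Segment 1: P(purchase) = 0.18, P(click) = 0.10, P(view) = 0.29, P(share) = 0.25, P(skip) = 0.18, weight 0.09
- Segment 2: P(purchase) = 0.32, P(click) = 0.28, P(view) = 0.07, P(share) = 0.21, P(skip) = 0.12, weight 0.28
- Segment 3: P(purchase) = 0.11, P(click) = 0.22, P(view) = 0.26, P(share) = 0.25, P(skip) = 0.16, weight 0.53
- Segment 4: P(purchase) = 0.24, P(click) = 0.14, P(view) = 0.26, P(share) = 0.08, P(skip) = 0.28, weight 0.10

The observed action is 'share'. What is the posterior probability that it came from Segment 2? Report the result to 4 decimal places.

The responsibility of component k is π_k f_k(x) divided by Σ_j π_j f_j(x).
Component likelihoods at x = 'share':
  f_1 = P(share | comp) = 0.25
  f_2 = P(share | comp) = 0.21
  f_3 = P(share | comp) = 0.25
  f_4 = P(share | comp) = 0.08
Multiply by the mixture weights:
  π_1·f_1 = 0.09 × 0.25 = 0.0225
  π_2·f_2 = 0.28 × 0.21 = 0.0588
  π_3·f_3 = 0.53 × 0.25 = 0.1325
  π_4·f_4 = 0.10 × 0.08 = 0.008
Evidence: 0.0225 + 0.0588 + 0.1325 + 0.008 = 0.2218
P(Segment 2 | 'share') = 0.0588 / 0.2218 ≈ 0.2651

0.2651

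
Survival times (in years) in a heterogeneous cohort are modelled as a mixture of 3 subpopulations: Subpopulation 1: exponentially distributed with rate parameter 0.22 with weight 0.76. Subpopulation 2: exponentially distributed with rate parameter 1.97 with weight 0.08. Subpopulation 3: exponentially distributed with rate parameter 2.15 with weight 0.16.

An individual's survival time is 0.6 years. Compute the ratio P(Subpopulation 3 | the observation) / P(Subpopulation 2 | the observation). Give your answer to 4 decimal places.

The posterior odds equal the prior odds times the likelihood ratio: (π_i/π_j)·(f_i(x)/f_j(x)).
Component likelihoods at x = 0.6 years:
  L_1 = 0.22·e^(−0.22·0.6) = 0.22·e^(−0.1320) = 0.192795
  L_2 = 1.97·e^(−1.97·0.6) = 1.97·e^(−1.1820) = 0.60413
  L_3 = 2.15·e^(−2.15·0.6) = 2.15·e^(−1.2900) = 0.591832
Posterior odds = (π_3·L_3) / (π_2·L_2) = (0.16·0.591832) / (0.08·0.60413) = 0.0946931 / 0.0483304 ≈ 1.9593

1.9593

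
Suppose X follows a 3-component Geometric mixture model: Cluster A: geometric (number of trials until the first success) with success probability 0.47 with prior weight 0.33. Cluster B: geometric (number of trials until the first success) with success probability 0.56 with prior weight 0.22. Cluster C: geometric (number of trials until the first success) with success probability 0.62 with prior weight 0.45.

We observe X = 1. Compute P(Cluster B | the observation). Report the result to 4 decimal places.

Posterior ∝ prior × likelihood, so P(k | x) ∝ P(Z=k) f_k(x); normalise over all components.
Evaluate each component's likelihood at the observed value:
  p_A = 0.47·(1−0.47)^0 = 0.47·1 = 0.47
  p_B = 0.56·(1−0.56)^0 = 0.56·1 = 0.56
  p_C = 0.62·(1−0.62)^0 = 0.62·1 = 0.62
Multiply by the mixture weights:
  P(Z=A)·p_A = 0.33 × 0.47 = 0.1551
  P(Z=B)·p_B = 0.22 × 0.56 = 0.1232
  P(Z=C)·p_C = 0.45 × 0.62 = 0.279
Marginal: 0.1551 + 0.1232 + 0.279 = 0.5573
P(Cluster B | x) ≈ 0.2211

0.2211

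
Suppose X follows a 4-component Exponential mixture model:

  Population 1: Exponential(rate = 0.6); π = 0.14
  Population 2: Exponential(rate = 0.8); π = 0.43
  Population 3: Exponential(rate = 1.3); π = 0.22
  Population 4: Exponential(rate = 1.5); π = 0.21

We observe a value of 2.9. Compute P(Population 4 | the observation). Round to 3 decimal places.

0.069

By Bayes' theorem, P(k | x) = w_k f_k(x) / Σ_j w_j f_j(x).
Exponential densities:
  L_1 = 0.105312
  L_2 = 0.0786189
  L_3 = 0.0299677
  L_4 = 0.0193602
Unnormalised posteriors:
  w_1·L_1 = 0.14 × 0.105312 = 0.0147437
  w_2·L_2 = 0.43 × 0.0786189 = 0.0338061
  w_3·L_3 = 0.22 × 0.0299677 = 0.00659289
  w_4·L_4 = 0.21 × 0.0193602 = 0.00406565
Normaliser: 0.0147437 + 0.0338061 + 0.00659289 + 0.00406565 = 0.0592084
P(Population 4 | 2.9) ≈ 0.069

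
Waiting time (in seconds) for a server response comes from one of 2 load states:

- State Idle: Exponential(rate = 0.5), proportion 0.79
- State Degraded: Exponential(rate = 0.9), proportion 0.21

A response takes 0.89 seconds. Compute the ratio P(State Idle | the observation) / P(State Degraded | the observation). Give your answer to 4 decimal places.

Since P(k|x) ∝ π_k f_k(x), the posterior odds are π_i f_i(x) / (π_j f_j(x)).
Component likelihoods at x = 0.89 seconds:
  f_Idle = 0.5·e^(−0.5·0.89) = 0.5·e^(−0.4450) = 0.320412
  f_Degraded = 0.9·e^(−0.9·0.89) = 0.9·e^(−0.8010) = 0.403992
0.253126 / 0.0848383 ≈ 2.9836

2.9836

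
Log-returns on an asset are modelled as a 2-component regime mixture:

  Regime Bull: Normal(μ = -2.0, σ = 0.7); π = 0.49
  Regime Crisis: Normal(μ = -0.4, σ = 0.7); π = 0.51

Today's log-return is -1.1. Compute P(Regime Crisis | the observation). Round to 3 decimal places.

Posterior ∝ prior × likelihood, so P(k | x) ∝ P(Z=k) f_k(x); normalise over all components.
Normal densities:
  p_Bull = (1/(0.7·√(2π)))·exp(−(-1.1−-2.0)²/(2·0.7²)) = 0.569918·exp(-0.82653) = 0.249376
  p_Crisis = (1/(0.7·√(2π)))·exp(−(-1.1−-0.4)²/(2·0.7²)) = 0.569918·exp(-0.50000) = 0.345672
Prior × likelihood for each component:
  P(Z=Bull)·p_Bull = 0.49 × 0.249376 = 0.122194
  P(Z=Crisis)·p_Crisis = 0.51 × 0.345672 = 0.176293
Normaliser: 0.122194 + 0.176293 = 0.298487
So the posterior for Regime Crisis is 0.176293 / 0.298487 ≈ 0.591.

0.591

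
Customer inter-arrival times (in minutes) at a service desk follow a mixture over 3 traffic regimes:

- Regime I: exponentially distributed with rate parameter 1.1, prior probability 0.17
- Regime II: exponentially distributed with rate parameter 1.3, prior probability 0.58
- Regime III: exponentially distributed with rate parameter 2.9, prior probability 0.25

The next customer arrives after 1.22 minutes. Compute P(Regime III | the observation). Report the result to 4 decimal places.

0.0940

By Bayes' theorem, P(k | x) = π_k f_k(x) / Σ_j π_j f_j(x).
Component likelihoods at x = 1.22 minutes:
  p_I = 1.1·e^(−1.1·1.22) = 1.1·e^(−1.3420) = 0.287455
  p_II = 1.3·e^(−1.3·1.22) = 1.3·e^(−1.5860) = 0.266166
  p_III = 2.9·e^(−2.9·1.22) = 2.9·e^(−3.5380) = 0.0843071
Weight by the priors:
  π_I·p_I = 0.17 × 0.287455 = 0.0488673
  π_II·p_II = 0.58 × 0.266166 = 0.154376
  π_III·p_III = 0.25 × 0.0843071 = 0.0210768
Normaliser: 0.0488673 + 0.154376 + 0.0210768 = 0.22432
So the posterior for Regime III is 0.0210768 / 0.22432 ≈ 0.0940.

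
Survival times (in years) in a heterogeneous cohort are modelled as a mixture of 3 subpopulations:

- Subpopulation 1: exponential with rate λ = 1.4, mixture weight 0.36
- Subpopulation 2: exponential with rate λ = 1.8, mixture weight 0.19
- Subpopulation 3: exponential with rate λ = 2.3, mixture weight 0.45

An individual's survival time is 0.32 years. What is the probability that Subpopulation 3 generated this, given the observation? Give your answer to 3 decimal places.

P(component k | x) = π_k·f_k(x) / marginal(x), where marginal(x) = Σ_j π_j·f_j(x).
Component likelihoods at x = 0.32 years:
  L_1 = 1.4·e^(−1.4·0.32) = 1.4·e^(−0.4480) = 0.894467
  L_2 = 1.8·e^(−1.8·0.32) = 1.8·e^(−0.5760) = 1.01186
  L_3 = 2.3·e^(−2.3·0.32) = 2.3·e^(−0.7360) = 1.10176
Prior × likelihood for each component:
  π_1·L_1 = 0.36 × 0.894467 = 0.322008
  π_2·L_2 = 0.19 × 1.01186 = 0.192253
  π_3·L_3 = 0.45 × 1.10176 = 0.495792
Marginal: 0.322008 + 0.192253 + 0.495792 = 1.01005
So the posterior for Subpopulation 3 is 0.495792 / 1.01005 ≈ 0.491.

0.491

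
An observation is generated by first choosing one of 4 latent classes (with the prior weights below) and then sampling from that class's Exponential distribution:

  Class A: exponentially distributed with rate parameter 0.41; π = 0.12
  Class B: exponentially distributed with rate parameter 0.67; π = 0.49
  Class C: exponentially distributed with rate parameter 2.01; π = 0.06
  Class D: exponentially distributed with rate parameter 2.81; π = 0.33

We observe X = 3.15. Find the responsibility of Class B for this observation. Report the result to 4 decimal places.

By Bayes' theorem, P(k | x) = w_k f_k(x) / Σ_j w_j f_j(x).
Component likelihoods at x = 3.15:
  L_A = 0.41·e^(−0.41·3.15) = 0.41·e^(−1.2915) = 0.112692
  L_B = 0.67·e^(−0.67·3.15) = 0.67·e^(−2.1105) = 0.0811888
  L_C = 2.01·e^(−2.01·3.15) = 2.01·e^(−6.3315) = 0.00357652
  L_D = 2.81·e^(−2.81·3.15) = 2.81·e^(−8.8515) = 0.000402299
Weight by the priors:
  w_A·L_A = 0.12 × 0.112692 = 0.013523
  w_B·L_B = 0.49 × 0.0811888 = 0.0397825
  w_C·L_C = 0.06 × 0.00357652 = 0.000214591
  w_D·L_D = 0.33 × 0.000402299 = 0.000132759
Evidence: 0.013523 + 0.0397825 + 0.000214591 + 0.000132759 = 0.0536529
Responsibility of Class B: 0.0397825 / 0.0536529 ≈ 0.7415

0.7415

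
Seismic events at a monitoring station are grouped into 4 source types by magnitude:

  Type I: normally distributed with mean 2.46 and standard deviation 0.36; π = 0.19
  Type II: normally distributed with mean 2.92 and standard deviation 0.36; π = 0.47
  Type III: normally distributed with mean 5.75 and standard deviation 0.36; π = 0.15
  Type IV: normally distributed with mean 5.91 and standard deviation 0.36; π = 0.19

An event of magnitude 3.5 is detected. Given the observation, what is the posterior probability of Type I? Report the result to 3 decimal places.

Posterior ∝ prior × likelihood, so P(k | x) ∝ P(Z=k) f_k(x); normalise over all components.
Component likelihoods at x = 3.5:
  p_I = 0.0170752
  p_II = 0.302666
  p_III = 3.65001e-09
  p_IV = 2.05602e-10
Unnormalised posteriors:
  P(Z=I)·p_I = 0.19 × 0.0170752 = 0.00324429
  P(Z=II)·p_II = 0.47 × 0.302666 = 0.142253
  P(Z=III)·p_III = 0.15 × 3.65001e-09 = 5.47501e-10
  P(Z=IV)·p_IV = 0.19 × 2.05602e-10 = 3.90643e-11
Sum: 0.00324429 + 0.142253 + 5.47501e-10 + 3.90643e-11 = 0.145497
P(Type I | the observation) = 0.00324429 / 0.145497 ≈ 0.022

0.022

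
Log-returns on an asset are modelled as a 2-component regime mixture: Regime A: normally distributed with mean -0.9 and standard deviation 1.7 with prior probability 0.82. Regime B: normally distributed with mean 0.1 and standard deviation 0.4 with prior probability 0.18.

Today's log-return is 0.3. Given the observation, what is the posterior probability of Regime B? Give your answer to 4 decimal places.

0.5137

The responsibility of component k is π_k f_k(x) divided by Σ_j π_j f_j(x).
Normal densities:
  f_A = 0.182921
  f_B = 0.880163
Unnormalised posteriors:
  π_A·f_A = 0.82 × 0.182921 = 0.149995
  π_B·f_B = 0.18 × 0.880163 = 0.158429
Denominator: 0.149995 + 0.158429 = 0.308424
Responsibility of Regime B: 0.158429 / 0.308424 ≈ 0.5137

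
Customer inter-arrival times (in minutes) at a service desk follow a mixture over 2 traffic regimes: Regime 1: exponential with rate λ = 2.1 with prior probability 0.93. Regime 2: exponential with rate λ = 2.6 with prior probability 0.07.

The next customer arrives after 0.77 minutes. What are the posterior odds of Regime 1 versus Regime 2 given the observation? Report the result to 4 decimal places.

The posterior odds equal the prior odds times the likelihood ratio: (π_i/π_j)·(f_i(x)/f_j(x)).
Evaluate each component's likelihood at the observed value:
  f_1 = 0.416836
  f_2 = 0.351169
Posterior odds = (π_1·f_1) / (π_2·f_2) = (0.93·0.416836) / (0.07·0.351169) = 0.387657 / 0.0245818 ≈ 15.7701

15.7701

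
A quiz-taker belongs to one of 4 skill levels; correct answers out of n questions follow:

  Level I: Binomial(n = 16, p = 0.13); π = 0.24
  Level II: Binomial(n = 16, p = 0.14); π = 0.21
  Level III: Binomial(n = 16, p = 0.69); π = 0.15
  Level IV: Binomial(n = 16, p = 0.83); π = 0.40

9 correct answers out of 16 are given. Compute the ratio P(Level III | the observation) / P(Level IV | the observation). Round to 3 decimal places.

4.768

Since P(k|x) ∝ w_k f_k(x), the posterior odds are w_i f_i(x) / (w_j f_j(x)).
Binomial probabilities:
  f_I = 4.57668e-05
  f_II = 8.2237e-05
  f_III = 0.111583
  f_IV = 0.00877549
Posterior odds = (w_III·f_III) / (w_IV·f_IV) = (0.15·0.111583) / (0.40·0.00877549) = 0.0167375 / 0.0035102 ≈ 4.768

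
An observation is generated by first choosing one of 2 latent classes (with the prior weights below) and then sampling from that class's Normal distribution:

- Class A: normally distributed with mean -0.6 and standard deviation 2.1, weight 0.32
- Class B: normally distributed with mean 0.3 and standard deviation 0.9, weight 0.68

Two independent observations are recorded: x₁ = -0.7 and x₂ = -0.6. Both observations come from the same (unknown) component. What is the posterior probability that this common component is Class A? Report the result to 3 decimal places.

By Bayes' theorem, P(k | x) = π_k f_k(x) / Σ_j π_j f_j(x).
Since both observations come from the same component, the likelihood for component k is f_k(x₁)·f_k(x₂).
  p_A = [0.189757] × [0.189973] = 0.0360487
  p_B = [0.239103] × [0.268856] = 0.0642843
Multiply by the mixture weights:
  π_A·p_A = 0.32 × 0.0360487 = 0.0115356
  π_B·p_B = 0.68 × 0.0642843 = 0.0437133
Normaliser: 0.0115356 + 0.0437133 = 0.0552489
P(Class A | x) = 0.0115356 / 0.0552489 ≈ 0.209

0.209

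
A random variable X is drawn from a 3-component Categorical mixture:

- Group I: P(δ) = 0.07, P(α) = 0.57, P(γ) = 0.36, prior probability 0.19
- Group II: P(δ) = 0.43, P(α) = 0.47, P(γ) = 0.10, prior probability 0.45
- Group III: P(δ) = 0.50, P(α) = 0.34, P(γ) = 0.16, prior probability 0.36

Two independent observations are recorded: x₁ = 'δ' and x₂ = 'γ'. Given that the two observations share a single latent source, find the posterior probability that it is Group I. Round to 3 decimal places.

The responsibility of component k is P(Z=k) f_k(x) divided by Σ_j P(Z=j) f_j(x).
Since both observations come from the same component, the likelihood for component k is f_k(x₁)·f_k(x₂).
  L_I = [0.07] × [0.36] = 0.0252
  L_II = [0.43] × [0.1] = 0.043
  L_III = [0.5] × [0.16] = 0.08
Multiply by the mixture weights:
  P(Z=I)·L_I = 0.19 × 0.0252 = 0.004788
  P(Z=II)·L_II = 0.45 × 0.043 = 0.01935
  P(Z=III)·L_III = 0.36 × 0.08 = 0.0288
Normaliser: 0.004788 + 0.01935 + 0.0288 = 0.052938
P(Group I | x₁,x₂) = 0.004788 / 0.052938 ≈ 0.090

0.090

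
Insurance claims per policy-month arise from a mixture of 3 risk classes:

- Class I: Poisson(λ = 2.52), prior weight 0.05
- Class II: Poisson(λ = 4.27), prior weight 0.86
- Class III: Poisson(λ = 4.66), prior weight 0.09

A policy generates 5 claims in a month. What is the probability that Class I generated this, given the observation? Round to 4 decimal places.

0.0211

Posterior ∝ prior × likelihood, so P(k | x) ∝ π_k f_k(x); normalise over all components.
Poisson probabilities:
  f_I = e^(−2.52)·2.52^5/5! = 0.0681396
  f_II = e^(−4.27)·4.27^5/5! = 0.165394
  f_III = e^(−4.66)·4.66^5/5! = 0.173355
Multiply by the mixture weights:
  π_I·f_I = 0.05 × 0.0681396 = 0.00340698
  π_II·f_II = 0.86 × 0.165394 = 0.142239
  π_III·f_III = 0.09 × 0.173355 = 0.0156019
Evidence: 0.00340698 + 0.142239 + 0.0156019 = 0.161248
Responsibility of Class I: 0.00340698 / 0.161248 ≈ 0.0211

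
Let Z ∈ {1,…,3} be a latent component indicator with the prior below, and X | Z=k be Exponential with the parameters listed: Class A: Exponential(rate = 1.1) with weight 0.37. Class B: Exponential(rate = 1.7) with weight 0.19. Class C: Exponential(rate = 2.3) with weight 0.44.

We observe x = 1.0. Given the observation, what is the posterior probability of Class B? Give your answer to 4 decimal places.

The responsibility of component k is π_k f_k(x) divided by Σ_j π_j f_j(x).
Exponential densities:
  f_A = 1.1·e^(−1.1·1.0) = 1.1·e^(−1.1000) = 0.366158
  f_B = 1.7·e^(−1.7·1.0) = 1.7·e^(−1.7000) = 0.310562
  f_C = 2.3·e^(−2.3·1.0) = 2.3·e^(−2.3000) = 0.230595
Weight by the priors:
  π_A·f_A = 0.37 × 0.366158 = 0.135479
  π_B·f_B = 0.19 × 0.310562 = 0.0590068
  π_C·f_C = 0.44 × 0.230595 = 0.101462
Evidence: 0.135479 + 0.0590068 + 0.101462 = 0.295947
So the posterior for Class B is 0.0590068 / 0.295947 ≈ 0.1994.

0.1994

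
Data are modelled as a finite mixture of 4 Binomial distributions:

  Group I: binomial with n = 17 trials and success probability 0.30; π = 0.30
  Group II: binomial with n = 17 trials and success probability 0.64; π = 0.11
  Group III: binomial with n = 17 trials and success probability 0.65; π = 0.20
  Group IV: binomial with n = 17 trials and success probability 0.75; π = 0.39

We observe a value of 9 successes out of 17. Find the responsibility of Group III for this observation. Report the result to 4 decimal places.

The responsibility of component k is P(Z=k) f_k(x) divided by Σ_j P(Z=j) f_j(x).
Component likelihoods at x = 9 successes out of 17:
  L_I = 0.0275842
  L_II = 0.123545
  L_III = 0.113383
  L_IV = 0.027852
Unnormalised posteriors:
  P(Z=I)·L_I = 0.30 × 0.0275842 = 0.00827526
  P(Z=II)·L_II = 0.11 × 0.123545 = 0.0135899
  P(Z=III)·L_III = 0.20 × 0.113383 = 0.0226767
  P(Z=IV)·L_IV = 0.39 × 0.027852 = 0.0108623
Evidence: 0.00827526 + 0.0135899 + 0.0226767 + 0.0108623 = 0.0554042
P(Group III | x) ≈ 0.4093

0.4093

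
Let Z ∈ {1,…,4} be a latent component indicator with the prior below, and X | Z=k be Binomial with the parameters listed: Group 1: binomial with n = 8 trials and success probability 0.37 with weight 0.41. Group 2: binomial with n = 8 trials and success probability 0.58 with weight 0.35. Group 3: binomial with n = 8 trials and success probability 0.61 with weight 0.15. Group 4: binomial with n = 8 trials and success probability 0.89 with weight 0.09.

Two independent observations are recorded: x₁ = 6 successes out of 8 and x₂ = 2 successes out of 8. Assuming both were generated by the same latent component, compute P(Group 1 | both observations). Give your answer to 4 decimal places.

By Bayes' theorem, P(k | x) = π_k f_k(x) / Σ_j π_j f_j(x).
Since both observations come from the same component, the likelihood for component k is f_k(x₁)·f_k(x₂).
  f_1 = [C(8,6)·0.37^6·0.63^2 = 28·0.00256573·0.3969 = 0.0285134] × [0.239665] = 0.00683367
  f_2 = [C(8,6)·0.58^6·0.42^2 = 28·0.0380687·0.1764 = 0.188029] × [0.0517023] = 0.00972152
  f_3 = [C(8,6)·0.61^6·0.39^2 = 28·0.0515204·0.1521 = 0.219415] × [0.0366611] = 0.00804399
  f_4 = [C(8,6)·0.89^6·0.11^2 = 28·0.496981·0.0121 = 0.168377] × [3.92911e-05] = 6.61573e-06
Unnormalised posteriors:
  π_1·f_1 = 0.41 × 0.00683367 = 0.00280181
  π_2·f_2 = 0.35 × 0.00972152 = 0.00340253
  π_3·f_3 = 0.15 × 0.00804399 = 0.0012066
  π_4·f_4 = 0.09 × 6.61573e-06 = 5.95415e-07
Marginal: 0.00280181 + 0.00340253 + 0.0012066 + 5.95415e-07 = 0.00741153
Responsibility of Group 1: 0.00280181 / 0.00741153 ≈ 0.3780

0.3780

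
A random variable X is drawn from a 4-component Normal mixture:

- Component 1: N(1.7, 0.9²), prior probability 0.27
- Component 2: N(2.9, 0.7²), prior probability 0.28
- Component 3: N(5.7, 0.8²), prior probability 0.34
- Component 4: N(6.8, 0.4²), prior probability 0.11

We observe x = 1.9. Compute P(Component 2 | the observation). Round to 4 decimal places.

P(component k | x) = π_k·f_k(x) / marginal(x), where marginal(x) = Σ_j π_j·f_j(x).
Component likelihoods at x = 1.9:
  p_1 = 0.432458
  p_2 = 0.205426
  p_3 = 6.28688e-06
  p_4 = 2.58936e-33
Multiply by the mixture weights:
  π_1·p_1 = 0.27 × 0.432458 = 0.116764
  π_2·p_2 = 0.28 × 0.205426 = 0.0575191
  π_3·p_3 = 0.34 × 6.28688e-06 = 2.13754e-06
  π_4·p_4 = 0.11 × 2.58936e-33 = 2.84829e-34
Denominator: 0.116764 + 0.0575191 + 2.13754e-06 + 2.84829e-34 = 0.174285
P(Component 2 | x) = 0.0575191 / 0.174285 ≈ 0.3300

0.3300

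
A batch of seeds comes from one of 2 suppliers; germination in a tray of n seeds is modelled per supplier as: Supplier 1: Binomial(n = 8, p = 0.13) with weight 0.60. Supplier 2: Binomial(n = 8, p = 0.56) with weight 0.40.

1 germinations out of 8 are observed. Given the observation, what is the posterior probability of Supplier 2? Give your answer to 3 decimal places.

Apply Bayes' rule: the posterior for each component is proportional to its prior times its likelihood at x.
Evaluate each component's likelihood at the observed value:
  f_1 = C(8,1)·0.13^1·0.87^7 = 8·0.13·0.377255 = 0.392345
  f_2 = C(8,1)·0.56^1·0.44^7 = 8·0.56·0.00319278 = 0.0143036
Weight by the priors:
  π_1·f_1 = 0.60 × 0.392345 = 0.235407
  π_2·f_2 = 0.40 × 0.0143036 = 0.00572146
Sum: 0.235407 + 0.00572146 = 0.241128
P(Supplier 2 | 1 germinations out of 8) ≈ 0.024

0.024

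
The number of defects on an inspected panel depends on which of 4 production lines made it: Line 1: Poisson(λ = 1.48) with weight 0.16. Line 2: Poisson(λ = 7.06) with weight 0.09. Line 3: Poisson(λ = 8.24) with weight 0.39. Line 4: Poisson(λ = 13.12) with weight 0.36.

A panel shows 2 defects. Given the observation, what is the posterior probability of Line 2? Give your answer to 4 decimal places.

0.0425

By Bayes' theorem, P(k | x) = w_k f_k(x) / Σ_j w_j f_j(x).
Evaluate each component's likelihood at the observed value:
  f_1 = 0.249309
  f_2 = 0.0214023
  f_3 = 0.00895855
  f_4 = 0.000172542
Unnormalised posteriors:
  w_1·f_1 = 0.16 × 0.249309 = 0.0398894
  w_2·f_2 = 0.09 × 0.0214023 = 0.00192621
  w_3·f_3 = 0.39 × 0.00895855 = 0.00349384
  w_4·f_4 = 0.36 × 0.000172542 = 6.2115e-05
Marginal: 0.0398894 + 0.00192621 + 0.00349384 + 6.2115e-05 = 0.0453716
Responsibility of Line 2: 0.00192621 / 0.0453716 ≈ 0.0425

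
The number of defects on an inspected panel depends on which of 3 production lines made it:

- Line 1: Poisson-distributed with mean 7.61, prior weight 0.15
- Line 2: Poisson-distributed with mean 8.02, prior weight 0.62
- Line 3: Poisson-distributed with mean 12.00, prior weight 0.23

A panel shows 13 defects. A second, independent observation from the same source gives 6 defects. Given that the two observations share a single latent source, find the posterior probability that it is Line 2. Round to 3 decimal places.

Apply Bayes' rule: the posterior for each component is proportional to its prior times its likelihood at x.
Since both observations come from the same component, the likelihood for component k is f_k(x₁)·f_k(x₂).
  p_1 = [e^(−7.61)·7.61^13/13! = 0.0228423] × [0.133658] = 0.00305305
  p_2 = [e^(−8.02)·8.02^13/13! = 0.0299878] × [0.121527] = 0.00364432
  p_3 = [e^(−12.00)·12.00^13/13! = 0.10557] × [0.0254813] = 0.00269007
Unnormalised posteriors:
  w_1·p_1 = 0.15 × 0.00305305 = 0.000457957
  w_2·p_2 = 0.62 × 0.00364432 = 0.00225948
  w_3·p_3 = 0.23 × 0.00269007 = 0.000618716
Denominator: 0.000457957 + 0.00225948 + 0.000618716 = 0.00333615
P(Line 2 | x₁, x₂) ≈ 0.677

0.677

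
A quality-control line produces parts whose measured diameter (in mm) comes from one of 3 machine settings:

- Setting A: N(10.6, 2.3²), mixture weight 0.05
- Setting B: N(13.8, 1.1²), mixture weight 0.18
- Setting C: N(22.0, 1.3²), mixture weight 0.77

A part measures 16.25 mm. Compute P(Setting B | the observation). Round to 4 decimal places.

0.9258

The responsibility of component k is π_k f_k(x) divided by Σ_j π_j f_j(x).
Evaluate each component's likelihood at the observed value:
  p_A = (1/(2.3·√(2π)))·exp(−(16.25−10.6)²/(2·2.3²)) = 0.173453·exp(-3.01725) = 0.00848804
  p_B = (1/(1.1·√(2π)))·exp(−(16.25−13.8)²/(2·1.1²)) = 0.362675·exp(-2.48037) = 0.0303603
  p_C = (1/(1.3·√(2π)))·exp(−(16.25−22.0)²/(2·1.3²)) = 0.306879·exp(-9.78180) = 1.73294e-05
Weight by the priors:
  π_A·p_A = 0.05 × 0.00848804 = 0.000424402
  π_B·p_B = 0.18 × 0.0303603 = 0.00546485
  π_C·p_C = 0.77 × 1.73294e-05 = 1.33436e-05
Sum: 0.000424402 + 0.00546485 + 1.33436e-05 = 0.00590259
So the posterior for Setting B is 0.00546485 / 0.00590259 ≈ 0.9258.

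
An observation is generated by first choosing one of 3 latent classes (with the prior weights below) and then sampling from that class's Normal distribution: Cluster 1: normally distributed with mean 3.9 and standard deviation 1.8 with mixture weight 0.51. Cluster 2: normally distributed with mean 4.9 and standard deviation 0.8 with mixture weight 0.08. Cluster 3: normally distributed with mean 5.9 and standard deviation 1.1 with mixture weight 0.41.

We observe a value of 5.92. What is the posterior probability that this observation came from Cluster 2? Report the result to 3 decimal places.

By Bayes' theorem, P(k | x) = w_k f_k(x) / Σ_j w_j f_j(x).
Evaluate each component's likelihood at the observed value:
  f_1 = 0.118077
  f_2 = 0.221218
  f_3 = 0.362615
Unnormalised posteriors:
  w_1·f_1 = 0.51 × 0.118077 = 0.0602194
  w_2·f_2 = 0.08 × 0.221218 = 0.0176974
  w_3·f_3 = 0.41 × 0.362615 = 0.148672
Normaliser: 0.0602194 + 0.0176974 + 0.148672 = 0.226589
So the posterior for Cluster 2 is 0.0176974 / 0.226589 ≈ 0.078.

0.078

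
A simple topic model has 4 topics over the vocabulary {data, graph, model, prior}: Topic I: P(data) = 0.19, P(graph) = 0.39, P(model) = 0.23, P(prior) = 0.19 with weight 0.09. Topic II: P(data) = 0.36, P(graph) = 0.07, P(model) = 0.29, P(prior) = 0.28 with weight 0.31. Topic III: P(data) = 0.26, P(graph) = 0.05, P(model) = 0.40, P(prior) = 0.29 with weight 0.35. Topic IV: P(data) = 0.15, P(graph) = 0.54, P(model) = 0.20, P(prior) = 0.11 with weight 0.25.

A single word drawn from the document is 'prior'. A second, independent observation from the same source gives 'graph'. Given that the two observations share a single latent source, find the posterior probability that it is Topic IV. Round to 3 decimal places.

The responsibility of component k is π_k f_k(x) divided by Σ_j π_j f_j(x).
Since both observations come from the same component, the likelihood for component k is f_k(x₁)·f_k(x₂).
  L_I = [0.19] × [0.39] = 0.0741
  L_II = [0.28] × [0.07] = 0.0196
  L_III = [0.29] × [0.05] = 0.0145
  L_IV = [0.11] × [0.54] = 0.0594
Unnormalised posteriors:
  π_I·L_I = 0.09 × 0.0741 = 0.006669
  π_II·L_II = 0.31 × 0.0196 = 0.006076
  π_III·L_III = 0.35 × 0.0145 = 0.005075
  π_IV·L_IV = 0.25 × 0.0594 = 0.01485
Evidence: 0.006669 + 0.006076 + 0.005075 + 0.01485 = 0.03267
Responsibility of Topic IV: 0.01485 / 0.03267 ≈ 0.455

0.455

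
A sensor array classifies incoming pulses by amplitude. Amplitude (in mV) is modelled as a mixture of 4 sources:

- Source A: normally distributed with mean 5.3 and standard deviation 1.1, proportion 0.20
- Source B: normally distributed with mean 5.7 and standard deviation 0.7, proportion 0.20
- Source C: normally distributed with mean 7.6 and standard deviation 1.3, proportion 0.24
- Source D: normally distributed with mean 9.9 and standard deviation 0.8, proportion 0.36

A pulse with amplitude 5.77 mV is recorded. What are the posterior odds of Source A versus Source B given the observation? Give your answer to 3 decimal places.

0.584

The posterior odds equal the prior odds times the likelihood ratio: (π_i/π_j)·(f_i(x)/f_j(x)).
Evaluate each component's likelihood at the observed value:
  f_A = 0.331035
  f_B = 0.567075
  f_C = 0.113938
  f_D = 8.13843e-07
Odds = (0.20/0.20) × (0.331035/0.567075) = 1 × 0.58376 ≈ 0.584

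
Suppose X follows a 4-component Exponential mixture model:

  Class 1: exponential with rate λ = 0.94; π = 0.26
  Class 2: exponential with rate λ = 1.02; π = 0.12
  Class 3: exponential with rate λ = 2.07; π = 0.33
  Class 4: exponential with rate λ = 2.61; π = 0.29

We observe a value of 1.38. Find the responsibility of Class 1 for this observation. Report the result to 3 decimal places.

0.426

The responsibility of component k is P(Z=k) f_k(x) divided by Σ_j P(Z=j) f_j(x).
Evaluate each component's likelihood at the observed value:
  p_1 = 0.94·e^(−0.94·1.38) = 0.94·e^(−1.2972) = 0.256898
  p_2 = 1.02·e^(−1.02·1.38) = 1.02·e^(−1.4076) = 0.249625
  p_3 = 2.07·e^(−2.07·1.38) = 2.07·e^(−2.8566) = 0.11895
  p_4 = 2.61·e^(−2.61·1.38) = 2.61·e^(−3.6018) = 0.0711867
Unnormalised posteriors:
  P(Z=1)·p_1 = 0.26 × 0.256898 = 0.0667935
  P(Z=2)·p_2 = 0.12 × 0.249625 = 0.0299549
  P(Z=3)·p_3 = 0.33 × 0.11895 = 0.0392535
  P(Z=4)·p_4 = 0.29 × 0.0711867 = 0.0206441
Normaliser: 0.0667935 + 0.0299549 + 0.0392535 + 0.0206441 = 0.156646
P(Class 1 | x) ≈ 0.426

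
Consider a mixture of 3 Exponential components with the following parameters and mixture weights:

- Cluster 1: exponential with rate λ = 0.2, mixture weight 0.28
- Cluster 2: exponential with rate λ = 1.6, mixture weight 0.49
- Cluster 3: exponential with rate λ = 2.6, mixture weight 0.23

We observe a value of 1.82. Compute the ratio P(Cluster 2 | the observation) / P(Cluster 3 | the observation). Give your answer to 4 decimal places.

Since P(k|x) ∝ π_k f_k(x), the posterior odds are π_i f_i(x) / (π_j f_j(x)).
Component likelihoods at x = 1.82:
  L_1 = 0.138978
  L_2 = 0.086987
  L_3 = 0.022903
0.0426236 / 0.00526768 ≈ 8.0915

8.0915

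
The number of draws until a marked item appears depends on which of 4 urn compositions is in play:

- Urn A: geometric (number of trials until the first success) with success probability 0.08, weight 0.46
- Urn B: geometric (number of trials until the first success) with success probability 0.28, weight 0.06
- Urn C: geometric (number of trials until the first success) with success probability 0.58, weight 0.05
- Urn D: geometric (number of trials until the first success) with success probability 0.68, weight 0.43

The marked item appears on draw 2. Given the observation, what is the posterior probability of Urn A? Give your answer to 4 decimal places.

Posterior ∝ prior × likelihood, so P(k | x) ∝ π_k f_k(x); normalise over all components.
Geometric probabilities:
  p_A = 0.0736
  p_B = 0.2016
  p_C = 0.2436
  p_D = 0.2176
Unnormalised posteriors:
  π_A·p_A = 0.46 × 0.0736 = 0.033856
  π_B·p_B = 0.06 × 0.2016 = 0.012096
  π_C·p_C = 0.05 × 0.2436 = 0.01218
  π_D·p_D = 0.43 × 0.2176 = 0.093568
Sum: 0.033856 + 0.012096 + 0.01218 + 0.093568 = 0.1517
Responsibility of Urn A: 0.033856 / 0.1517 ≈ 0.2232

0.2232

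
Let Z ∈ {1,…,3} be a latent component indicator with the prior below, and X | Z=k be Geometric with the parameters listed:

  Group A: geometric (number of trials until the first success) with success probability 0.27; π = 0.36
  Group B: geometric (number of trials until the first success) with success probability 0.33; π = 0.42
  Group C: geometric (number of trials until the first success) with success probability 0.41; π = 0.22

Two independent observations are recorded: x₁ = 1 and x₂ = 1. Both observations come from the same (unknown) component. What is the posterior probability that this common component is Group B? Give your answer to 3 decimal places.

0.420

By Bayes' theorem, P(k | x) = π_k f_k(x) / Σ_j π_j f_j(x).
Since both observations come from the same component, the likelihood for component k is f_k(x₁)·f_k(x₂).
  p_A = [0.27·(1−0.27)^0 = 0.27·1 = 0.27] × [0.27] = 0.0729
  p_B = [0.33·(1−0.33)^0 = 0.33·1 = 0.33] × [0.33] = 0.1089
  p_C = [0.41·(1−0.41)^0 = 0.41·1 = 0.41] × [0.41] = 0.1681
Weight by the priors:
  π_A·p_A = 0.36 × 0.0729 = 0.026244
  π_B·p_B = 0.42 × 0.1089 = 0.045738
  π_C·p_C = 0.22 × 0.1681 = 0.036982
Evidence: 0.026244 + 0.045738 + 0.036982 = 0.108964
P(Group B | x₁,x₂) = 0.045738 / 0.108964 ≈ 0.420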